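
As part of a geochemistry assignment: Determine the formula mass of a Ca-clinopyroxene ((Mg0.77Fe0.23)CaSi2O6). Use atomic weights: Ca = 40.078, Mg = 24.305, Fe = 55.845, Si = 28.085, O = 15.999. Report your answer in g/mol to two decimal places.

223.80 g/mol

The formula mass is the sum 0.77·24.305 + 0.23·55.845 + 1·40.078 + 2·28.085 + 6·15.999.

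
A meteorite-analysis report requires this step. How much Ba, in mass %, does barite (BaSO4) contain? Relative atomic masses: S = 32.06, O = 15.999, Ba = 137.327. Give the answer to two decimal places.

58.84 mass %

Molar mass of BaSO4: 1×137.327 + 1×32.06 + 4×15.999 = 233.383 g/mol.
Mass of Ba per formula unit: 1 × 137.327 = 137.327 g.
Weight fraction Ba = 137.327 / 233.383 = 0.5884.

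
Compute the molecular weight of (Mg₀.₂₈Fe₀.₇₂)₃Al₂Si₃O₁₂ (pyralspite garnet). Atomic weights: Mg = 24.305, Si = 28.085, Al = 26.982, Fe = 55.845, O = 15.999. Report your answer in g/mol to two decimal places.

471.25 g/mol

The formula mass is the sum 0.84·24.305 + 2.16·55.845 + 2·26.982 + 3·28.085 + 12·15.999.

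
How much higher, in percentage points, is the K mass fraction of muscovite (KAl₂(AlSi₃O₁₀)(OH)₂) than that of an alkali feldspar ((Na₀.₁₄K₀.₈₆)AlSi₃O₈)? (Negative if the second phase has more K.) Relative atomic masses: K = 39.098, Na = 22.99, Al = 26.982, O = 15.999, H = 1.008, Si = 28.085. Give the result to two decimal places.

-2.36 percentage points

M(KAl₂(AlSi₃O₁₀)(OH)₂) = 398.303 g/mol, so wt% K = 39.098/398.303 × 100 = 9.82%.
M((Na₀.₁₄K₀.₈₆)AlSi₃O₈) = 276.072 g/mol, so wt% K = 33.624/276.072 × 100 = 12.18%.
9.82 − 12.18 = -2.36 pp.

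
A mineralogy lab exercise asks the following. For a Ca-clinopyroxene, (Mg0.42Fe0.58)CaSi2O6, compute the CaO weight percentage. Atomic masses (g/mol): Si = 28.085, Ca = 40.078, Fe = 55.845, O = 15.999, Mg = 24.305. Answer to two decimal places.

Formula mass = 234.840 g/mol.
1 Ca → 1.0000 mol CaO per formula unit; M(CaO) = 56.077, so CaO mass = 56.077 g.
56.077/234.840 × 100 = 23.88 wt%.

23.88 wt%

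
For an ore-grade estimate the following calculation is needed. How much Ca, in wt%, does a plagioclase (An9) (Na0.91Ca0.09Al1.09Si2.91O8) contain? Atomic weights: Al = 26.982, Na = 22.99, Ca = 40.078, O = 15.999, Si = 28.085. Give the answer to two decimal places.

Formula mass = 0.91×22.99 + 0.09×40.078 + 1.09×26.982 + 2.91×28.085 + 8×15.999 = 263.658 g/mol, of which 3.607 g is Ca.
So Ca makes up 3.607/263.658 = 0.0137 of the mass, i.e. 1.37%.

1.37 wt%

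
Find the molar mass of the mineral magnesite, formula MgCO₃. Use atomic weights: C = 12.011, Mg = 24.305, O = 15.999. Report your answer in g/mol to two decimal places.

M = 1*24.305 + 1*12.011 + 3*15.999

84.31 g/mol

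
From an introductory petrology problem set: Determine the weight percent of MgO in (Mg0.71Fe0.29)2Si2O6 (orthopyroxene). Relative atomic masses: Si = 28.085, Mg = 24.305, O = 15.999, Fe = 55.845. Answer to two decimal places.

Molar mass of (Mg0.71Fe0.29)2Si2O6 = 1.42*24.305 + 0.58*55.845 + 2*28.085 + 6*15.999 = 219.067 g/mol.
Each formula unit contains 1.42 Mg, equivalent to 1.42/1 = 1.4200 mol MgO.
M(MgO) = 1×24.305 + 1×15.999 = 40.304 g/mol.
Mass of MgO per formula unit = 1.4200 × 40.304 = 57.232 g.
MgO wt% = 57.232 / 219.067 × 100 = 26.13%.

26.13 wt%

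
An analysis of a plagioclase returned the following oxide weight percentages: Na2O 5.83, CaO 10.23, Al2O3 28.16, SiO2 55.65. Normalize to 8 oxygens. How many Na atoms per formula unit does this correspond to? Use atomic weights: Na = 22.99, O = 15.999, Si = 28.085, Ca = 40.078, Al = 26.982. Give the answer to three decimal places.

5.83 wt% Na2O ÷ 61.979 g/mol = 0.09406 mol, giving 0.18812 Na and 0.09406 O.
10.23 wt% CaO ÷ 56.077 g/mol = 0.18243 mol, giving 0.18243 Ca and 0.18243 O.
28.16 wt% Al2O3 ÷ 101.961 g/mol = 0.27618 mol, giving 0.55236 Al and 0.82854 O.
55.65 wt% SiO2 ÷ 60.083 g/mol = 0.92622 mol, giving 0.92622 Si and 1.85244 O.
Oxygen sums to 2.95747; scaling by 8/2.95747 = 2.70501 puts the formula on 8 O.
Na: 0.18812 × 2.70501 = 0.509 atoms per formula unit.

0.509 Na apfu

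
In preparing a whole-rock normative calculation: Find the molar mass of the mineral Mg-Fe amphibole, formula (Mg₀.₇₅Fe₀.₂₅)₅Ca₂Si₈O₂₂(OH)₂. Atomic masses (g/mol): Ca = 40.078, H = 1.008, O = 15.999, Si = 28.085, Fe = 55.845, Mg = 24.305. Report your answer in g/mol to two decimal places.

The formula mass is the sum 3.75×24.305 + 1.25×55.845 + 2×40.078 + 8×28.085 + 24×15.999 + 2×1.008.

851.78 g/mol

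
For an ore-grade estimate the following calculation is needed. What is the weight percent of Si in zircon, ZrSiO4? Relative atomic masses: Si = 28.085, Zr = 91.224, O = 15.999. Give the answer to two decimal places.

15.32 mass %

M(ZrSiO4) = 183.305 g/mol.
Si contributes 1 × 28.085 = 28.085 g per mole.
28.085/183.305 = 0.1532 → 15.32%.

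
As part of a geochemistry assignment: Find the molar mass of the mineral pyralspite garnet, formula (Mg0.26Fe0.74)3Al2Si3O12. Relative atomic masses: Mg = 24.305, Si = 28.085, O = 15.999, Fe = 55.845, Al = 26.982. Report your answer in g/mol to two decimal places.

Mg: 0.78 × 24.305 = 18.9579
Fe: 2.22 × 55.845 = 123.9759
Al: 2 × 26.982 = 53.9640
Si: 3 × 28.085 = 84.2550
O: 12 × 15.999 = 191.9880
Summing the contributions gives the formula mass.

473.14 g/mol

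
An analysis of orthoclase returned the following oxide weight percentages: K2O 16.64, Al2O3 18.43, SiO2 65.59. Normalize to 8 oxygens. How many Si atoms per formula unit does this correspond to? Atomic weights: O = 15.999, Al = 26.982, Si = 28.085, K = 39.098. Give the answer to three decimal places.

K2O: 16.64/94.195 = 0.17665 mol → 0.35330 mol K, 0.17665 mol O.
Al2O3: 18.43/101.961 = 0.18076 mol → 0.36152 mol Al, 0.54228 mol O.
SiO2: 65.59/60.083 = 1.09166 mol → 1.09166 mol Si, 2.18332 mol O.
Total oxygen = 2.90225 mol. Normalization factor = 8/2.90225 = 2.75648.
Si per 8 O = 1.09166 × 2.75648 = 3.009.

3.009 Si apfu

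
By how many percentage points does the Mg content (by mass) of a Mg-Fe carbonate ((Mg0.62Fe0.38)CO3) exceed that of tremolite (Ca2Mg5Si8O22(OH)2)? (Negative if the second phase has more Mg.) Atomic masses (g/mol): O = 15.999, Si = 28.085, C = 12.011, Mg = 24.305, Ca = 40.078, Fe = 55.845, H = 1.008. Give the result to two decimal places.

Mg in (Mg0.62Fe0.38)CO3: molar mass 96.298 g/mol; 0.62×24.305 = 15.069 g → 15.65 wt%.
Mg in Ca2Mg5Si8O22(OH)2: molar mass 812.353 g/mol; 5×24.305 = 121.525 g → 14.96 wt%.
Difference = 15.65 − 14.96 = 0.69 percentage points.

0.69 percentage points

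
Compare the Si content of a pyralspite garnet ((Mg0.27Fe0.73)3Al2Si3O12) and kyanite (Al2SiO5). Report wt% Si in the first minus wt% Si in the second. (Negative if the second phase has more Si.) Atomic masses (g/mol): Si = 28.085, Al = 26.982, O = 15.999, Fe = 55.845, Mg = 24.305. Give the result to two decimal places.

0.51 percentage points

M((Mg0.27Fe0.73)3Al2Si3O12) = 472.195 g/mol, so wt% Si = 84.255/472.195 × 100 = 17.84%.
M(Al2SiO5) = 162.044 g/mol, so wt% Si = 28.085/162.044 × 100 = 17.33%.
17.84 − 17.33 = 0.51 pp.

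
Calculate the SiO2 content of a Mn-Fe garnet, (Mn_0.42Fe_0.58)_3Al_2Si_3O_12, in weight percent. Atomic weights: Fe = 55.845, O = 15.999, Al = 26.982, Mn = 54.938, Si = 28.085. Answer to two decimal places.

Molar mass of (Mn_0.42Fe_0.58)_3Al_2Si_3O_12 = 1.26·54.938 + 1.74·55.845 + 2·26.982 + 3·28.085 + 12·15.999 = 496.599 g/mol.
Each formula unit contains 3 Si, equivalent to 3/1 = 3.0000 mol SiO2.
M(SiO2) = 1×28.085 + 2×15.999 = 60.083 g/mol.
Mass of SiO2 per formula unit = 3.0000 × 60.083 = 180.249 g.
SiO2 wt% = 180.249 / 496.599 × 100 = 36.30%.

36.30 wt%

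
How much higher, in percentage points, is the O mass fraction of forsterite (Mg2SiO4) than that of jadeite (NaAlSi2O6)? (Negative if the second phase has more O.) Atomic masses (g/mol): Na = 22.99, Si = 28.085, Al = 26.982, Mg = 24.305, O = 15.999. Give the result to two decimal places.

O in Mg2SiO4: molar mass 140.691 g/mol; 4×15.999 = 63.996 g → 45.49 wt%.
O in NaAlSi2O6: molar mass 202.136 g/mol; 6×15.999 = 95.994 g → 47.49 wt%.
Difference = 45.49 − 47.49 = -2.00 percentage points.

-2.00 percentage points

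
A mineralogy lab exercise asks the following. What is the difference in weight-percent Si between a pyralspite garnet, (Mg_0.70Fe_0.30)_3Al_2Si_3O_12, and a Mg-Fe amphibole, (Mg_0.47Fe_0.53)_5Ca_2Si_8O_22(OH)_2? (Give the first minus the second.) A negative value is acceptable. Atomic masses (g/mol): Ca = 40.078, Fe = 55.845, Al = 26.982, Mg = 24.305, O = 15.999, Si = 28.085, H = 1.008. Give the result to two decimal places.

-5.55 percentage points

Si in (Mg_0.70Fe_0.30)_3Al_2Si_3O_12: molar mass 431.508 g/mol; 3×28.085 = 84.255 g → 19.53 wt%.
Si in (Mg_0.47Fe_0.53)_5Ca_2Si_8O_22(OH)_2: molar mass 895.934 g/mol; 8×28.085 = 224.680 g → 25.08 wt%.
Difference = 19.53 − 25.08 = -5.55 percentage points.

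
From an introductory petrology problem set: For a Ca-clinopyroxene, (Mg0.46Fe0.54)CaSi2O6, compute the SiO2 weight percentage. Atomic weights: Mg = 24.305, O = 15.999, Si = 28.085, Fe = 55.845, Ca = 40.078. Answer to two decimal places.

51.45 wt%

Molar mass of (Mg0.46Fe0.54)CaSi2O6 = 0.46*24.305 + 0.54*55.845 + 1*40.078 + 2*28.085 + 6*15.999 = 233.579 g/mol.
Each formula unit contains 2 Si, equivalent to 2/1 = 2.0000 mol SiO2.
M(SiO2) = 1×28.085 + 2×15.999 = 60.083 g/mol.
Mass of SiO2 per formula unit = 2.0000 × 60.083 = 120.166 g.
SiO2 wt% = 120.166 / 233.579 × 100 = 51.45%.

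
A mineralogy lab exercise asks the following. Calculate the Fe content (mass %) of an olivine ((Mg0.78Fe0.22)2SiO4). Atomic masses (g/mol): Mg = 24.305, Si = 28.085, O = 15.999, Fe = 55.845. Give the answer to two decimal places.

M((Mg0.78Fe0.22)2SiO4) = 154.569 g/mol.
Fe contributes 0.44 × 55.845 = 24.572 g per mole.
24.572/154.569 = 0.1590 → 15.90%.

15.90 mass %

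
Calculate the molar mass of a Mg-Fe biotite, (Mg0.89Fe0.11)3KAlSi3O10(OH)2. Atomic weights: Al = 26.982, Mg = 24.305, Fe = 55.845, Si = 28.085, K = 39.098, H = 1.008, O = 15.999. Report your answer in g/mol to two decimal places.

427.66 g/mol

M = 2.67·24.305 + 0.33·55.845 + 1·39.098 + 1·26.982 + 3·28.085 + 12·15.999 + 2·1.008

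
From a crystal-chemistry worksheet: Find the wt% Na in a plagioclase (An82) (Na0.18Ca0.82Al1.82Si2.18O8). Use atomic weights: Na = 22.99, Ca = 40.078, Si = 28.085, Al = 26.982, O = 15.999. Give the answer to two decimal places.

1.50 weight percent

Formula mass = 0.18×22.99 + 0.82×40.078 + 1.82×26.982 + 2.18×28.085 + 8×15.999 = 275.327 g/mol, of which 4.138 g is Na.
So Na makes up 4.138/275.327 = 0.0150 of the mass, i.e. 1.50%.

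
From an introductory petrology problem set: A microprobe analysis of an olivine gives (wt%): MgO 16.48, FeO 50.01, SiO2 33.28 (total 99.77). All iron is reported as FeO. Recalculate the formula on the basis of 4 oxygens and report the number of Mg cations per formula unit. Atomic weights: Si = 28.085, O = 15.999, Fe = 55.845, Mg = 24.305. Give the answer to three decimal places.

0.739 Mg apfu

MgO (M=40.304): mol = 0.40889; Mg = 0.40889, O = 0.40889.
FeO (M=71.844): mol = 0.69609; Fe = 0.69609, O = 0.69609.
SiO2 (M=60.083): mol = 0.55390; Si = 0.55390, O = 1.10780.
ΣO = 2.21278; factor = 4/ΣO = 1.80768.
Mg apfu = 0.40889 × 1.80768 = 0.739.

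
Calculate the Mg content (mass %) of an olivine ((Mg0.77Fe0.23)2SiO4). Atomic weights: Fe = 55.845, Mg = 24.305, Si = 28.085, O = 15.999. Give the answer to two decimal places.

24.12 mass %

Formula mass = 1.54×24.305 + 0.46×55.845 + 1×28.085 + 4×15.999 = 155.199 g/mol, of which 37.430 g is Mg.
So Mg makes up 37.430/155.199 = 0.2412 of the mass, i.e. 24.12%.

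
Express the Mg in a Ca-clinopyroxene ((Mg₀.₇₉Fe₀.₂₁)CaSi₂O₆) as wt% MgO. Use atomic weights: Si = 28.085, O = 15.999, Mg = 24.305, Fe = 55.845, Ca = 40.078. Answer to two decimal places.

Molar mass of (Mg₀.₇₉Fe₀.₂₁)CaSi₂O₆ = 0.79·24.305 + 0.21·55.845 + 1·40.078 + 2·28.085 + 6·15.999 = 223.170 g/mol.
Each formula unit contains 0.79 Mg, equivalent to 0.79/1 = 0.7900 mol MgO.
M(MgO) = 1×24.305 + 1×15.999 = 40.304 g/mol.
Mass of MgO per formula unit = 0.7900 × 40.304 = 31.840 g.
MgO wt% = 31.840 / 223.170 × 100 = 14.27%.

14.27 wt%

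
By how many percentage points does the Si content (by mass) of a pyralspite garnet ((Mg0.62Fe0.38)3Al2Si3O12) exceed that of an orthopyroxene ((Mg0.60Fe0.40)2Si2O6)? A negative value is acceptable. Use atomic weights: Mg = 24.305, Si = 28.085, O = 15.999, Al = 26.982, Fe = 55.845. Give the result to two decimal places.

Si in (Mg0.62Fe0.38)3Al2Si3O12: molar mass 439.078 g/mol; 3×28.085 = 84.255 g → 19.19 wt%.
Si in (Mg0.60Fe0.40)2Si2O6: molar mass 226.006 g/mol; 2×28.085 = 56.170 g → 24.85 wt%.
Difference = 19.19 − 24.85 = -5.66 percentage points.

-5.66 percentage points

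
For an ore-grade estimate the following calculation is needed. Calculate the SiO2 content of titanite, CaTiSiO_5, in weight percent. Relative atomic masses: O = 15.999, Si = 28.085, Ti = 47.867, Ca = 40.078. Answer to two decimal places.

30.65 wt%

M(CaTiSiO_5) = 196.025 g/mol; M(SiO2) = 60.083 g/mol.
Moles SiO2 per formula unit = 1 Si ÷ 1 = 1.0000.
SiO2 fraction = (1.0000 × 60.083) / 196.025 = 60.083/196.025 = 0.3065.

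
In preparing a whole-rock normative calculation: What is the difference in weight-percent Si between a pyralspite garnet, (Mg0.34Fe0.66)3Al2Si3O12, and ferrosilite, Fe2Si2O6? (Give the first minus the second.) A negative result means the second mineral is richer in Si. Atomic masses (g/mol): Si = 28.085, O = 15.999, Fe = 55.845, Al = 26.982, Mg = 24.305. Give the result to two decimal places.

First mineral: 84.255 g Si in 465.571 g formula = 18.10 wt% Si.
Second mineral: 56.170 g Si in 263.854 g formula = 21.29 wt% Si.
18.10% − 21.29% gives a difference of -3.19 percentage points.

-3.19 percentage points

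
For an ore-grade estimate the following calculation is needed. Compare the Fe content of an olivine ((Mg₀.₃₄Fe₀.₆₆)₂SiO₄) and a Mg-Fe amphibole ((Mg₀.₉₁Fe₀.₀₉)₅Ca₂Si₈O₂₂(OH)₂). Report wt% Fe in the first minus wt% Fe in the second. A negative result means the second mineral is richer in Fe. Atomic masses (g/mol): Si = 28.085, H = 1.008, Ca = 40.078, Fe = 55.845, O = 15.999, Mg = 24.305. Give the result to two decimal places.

First mineral: 73.715 g Fe in 182.324 g formula = 40.43 wt% Fe.
Second mineral: 25.130 g Fe in 826.546 g formula = 3.04 wt% Fe.
40.43% − 3.04% gives a difference of 37.39 percentage points.

37.39 percentage points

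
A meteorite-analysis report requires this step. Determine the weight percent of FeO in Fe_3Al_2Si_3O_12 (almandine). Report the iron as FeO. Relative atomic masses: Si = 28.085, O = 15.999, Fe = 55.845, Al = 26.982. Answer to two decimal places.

43.30 wt%

Molar mass of Fe_3Al_2Si_3O_12 = 3×55.845 + 2×26.982 + 3×28.085 + 12×15.999 = 497.742 g/mol.
Each formula unit contains 3 Fe, equivalent to 3/1 = 3.0000 mol FeO.
M(FeO) = 1×55.845 + 1×15.999 = 71.844 g/mol.
Mass of FeO per formula unit = 3.0000 × 71.844 = 215.532 g.
FeO wt% = 215.532 / 497.742 × 100 = 43.30%.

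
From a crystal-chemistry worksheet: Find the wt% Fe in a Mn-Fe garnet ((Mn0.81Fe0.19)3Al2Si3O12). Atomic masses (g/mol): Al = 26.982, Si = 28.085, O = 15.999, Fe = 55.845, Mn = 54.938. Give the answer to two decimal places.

6.42 mass %

Molar mass of (Mn0.81Fe0.19)3Al2Si3O12: 2.43×54.938 + 0.57×55.845 + 2×26.982 + 3×28.085 + 12×15.999 = 495.538 g/mol.
Mass of Fe per formula unit: 0.57 × 55.845 = 31.832 g.
Weight fraction Fe = 31.832 / 495.538 = 0.0642.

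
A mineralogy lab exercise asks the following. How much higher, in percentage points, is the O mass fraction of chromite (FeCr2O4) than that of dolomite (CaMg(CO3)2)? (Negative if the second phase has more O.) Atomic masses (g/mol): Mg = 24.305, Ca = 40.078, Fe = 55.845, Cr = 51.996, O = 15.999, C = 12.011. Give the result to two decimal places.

-23.47 percentage points

O in FeCr2O4: molar mass 223.833 g/mol; 4×15.999 = 63.996 g → 28.59 wt%.
O in CaMg(CO3)2: molar mass 184.399 g/mol; 6×15.999 = 95.994 g → 52.06 wt%.
Difference = 28.59 − 52.06 = -23.47 percentage points.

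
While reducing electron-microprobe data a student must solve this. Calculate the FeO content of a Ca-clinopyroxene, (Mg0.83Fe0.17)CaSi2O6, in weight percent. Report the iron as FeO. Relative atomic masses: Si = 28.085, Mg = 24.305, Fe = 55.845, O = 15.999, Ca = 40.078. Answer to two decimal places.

5.50 wt%

Formula mass = 221.909 g/mol.
0.17 Fe → 0.1700 mol FeO per formula unit; M(FeO) = 71.844, so FeO mass = 12.213 g.
12.213/221.909 × 100 = 5.50 wt%.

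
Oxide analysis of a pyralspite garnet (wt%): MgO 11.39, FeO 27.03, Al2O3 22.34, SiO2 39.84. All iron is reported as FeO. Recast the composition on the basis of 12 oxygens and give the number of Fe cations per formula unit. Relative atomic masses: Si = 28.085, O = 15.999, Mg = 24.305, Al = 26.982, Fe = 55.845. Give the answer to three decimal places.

MgO (M=40.304): mol = 0.28260; Mg = 0.28260, O = 0.28260.
FeO (M=71.844): mol = 0.37623; Fe = 0.37623, O = 0.37623.
Al2O3 (M=101.961): mol = 0.21910; Al = 0.43820, O = 0.65730.
SiO2 (M=60.083): mol = 0.66308; Si = 0.66308, O = 1.32616.
ΣO = 2.64229; factor = 12/ΣO = 4.54152.
Fe apfu = 0.37623 × 4.54152 = 1.709.

1.709 Fe apfu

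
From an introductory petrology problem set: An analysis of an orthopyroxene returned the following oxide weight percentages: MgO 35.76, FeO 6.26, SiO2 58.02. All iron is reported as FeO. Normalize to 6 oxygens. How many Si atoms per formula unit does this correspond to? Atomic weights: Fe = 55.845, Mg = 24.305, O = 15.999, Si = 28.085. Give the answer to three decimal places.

1.994 Si apfu

35.76 wt% MgO ÷ 40.304 g/mol = 0.88726 mol, giving 0.88726 Mg and 0.88726 O.
6.26 wt% FeO ÷ 71.844 g/mol = 0.08713 mol, giving 0.08713 Fe and 0.08713 O.
58.02 wt% SiO2 ÷ 60.083 g/mol = 0.96566 mol, giving 0.96566 Si and 1.93132 O.
Oxygen sums to 2.90571; scaling by 6/2.90571 = 2.06490 puts the formula on 6 O.
Si: 0.96566 × 2.06490 = 1.994 atoms per formula unit.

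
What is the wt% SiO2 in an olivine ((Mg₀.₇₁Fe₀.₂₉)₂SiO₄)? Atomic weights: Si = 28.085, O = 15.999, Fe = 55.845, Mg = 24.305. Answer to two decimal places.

M((Mg₀.₇₁Fe₀.₂₉)₂SiO₄) = 158.984 g/mol; M(SiO2) = 60.083 g/mol.
Moles SiO2 per formula unit = 1 Si ÷ 1 = 1.0000.
SiO2 fraction = (1.0000 × 60.083) / 158.984 = 60.083/158.984 = 0.3779.

37.79 wt%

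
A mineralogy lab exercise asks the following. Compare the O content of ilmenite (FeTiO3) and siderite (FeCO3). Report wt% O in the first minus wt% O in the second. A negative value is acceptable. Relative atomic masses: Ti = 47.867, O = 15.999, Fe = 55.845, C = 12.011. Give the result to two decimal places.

M(FeTiO3) = 151.709 g/mol, so wt% O = 47.997/151.709 × 100 = 31.64%.
M(FeCO3) = 115.853 g/mol, so wt% O = 47.997/115.853 × 100 = 41.43%.
31.64 − 41.43 = -9.79 pp.

-9.79 percentage points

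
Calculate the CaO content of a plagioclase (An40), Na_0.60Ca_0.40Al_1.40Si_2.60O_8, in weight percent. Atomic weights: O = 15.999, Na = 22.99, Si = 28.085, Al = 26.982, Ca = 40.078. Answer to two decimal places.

8.35 wt%

M(Na_0.60Ca_0.40Al_1.40Si_2.60O_8) = 268.613 g/mol; M(CaO) = 56.077 g/mol.
Moles CaO per formula unit = 0.40 Ca ÷ 1 = 0.4000.
CaO fraction = (0.4000 × 56.077) / 268.613 = 22.431/268.613 = 0.0835.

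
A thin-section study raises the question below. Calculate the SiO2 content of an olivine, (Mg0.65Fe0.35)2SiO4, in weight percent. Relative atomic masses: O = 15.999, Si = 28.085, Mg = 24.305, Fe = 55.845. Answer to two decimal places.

Formula mass = 162.769 g/mol.
1 Si → 1.0000 mol SiO2 per formula unit; M(SiO2) = 60.083, so SiO2 mass = 60.083 g.
60.083/162.769 × 100 = 36.91 wt%.

36.91 wt%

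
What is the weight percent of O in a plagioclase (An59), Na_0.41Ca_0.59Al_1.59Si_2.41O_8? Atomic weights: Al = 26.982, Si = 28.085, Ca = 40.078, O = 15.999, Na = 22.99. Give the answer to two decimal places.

47.12 wt%

M(Na_0.41Ca_0.59Al_1.59Si_2.41O_8) = 271.650 g/mol.
O contributes 8 × 15.999 = 127.992 g per mole.
127.992/271.650 = 0.4712 → 47.12%.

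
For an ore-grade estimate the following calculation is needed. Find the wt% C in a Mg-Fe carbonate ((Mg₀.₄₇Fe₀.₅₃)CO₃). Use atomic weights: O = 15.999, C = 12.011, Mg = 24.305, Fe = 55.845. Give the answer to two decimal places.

Molar mass of (Mg₀.₄₇Fe₀.₅₃)CO₃: 0.47·24.305 + 0.53·55.845 + 1·12.011 + 3·15.999 = 101.029 g/mol.
Mass of C per formula unit: 1 × 12.011 = 12.011 g.
Weight fraction C = 12.011 / 101.029 = 0.1189.

11.89 weight percent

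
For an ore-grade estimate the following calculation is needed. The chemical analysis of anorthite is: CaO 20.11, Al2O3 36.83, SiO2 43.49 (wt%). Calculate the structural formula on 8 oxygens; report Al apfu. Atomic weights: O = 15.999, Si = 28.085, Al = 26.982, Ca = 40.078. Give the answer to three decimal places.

CaO (M=56.077): mol = 0.35861; Ca = 0.35861, O = 0.35861.
Al2O3 (M=101.961): mol = 0.36122; Al = 0.72244, O = 1.08366.
SiO2 (M=60.083): mol = 0.72383; Si = 0.72383, O = 1.44766.
ΣO = 2.88993; factor = 8/ΣO = 2.76823.
Al apfu = 0.72244 × 2.76823 = 2.000.

2.000 Al apfu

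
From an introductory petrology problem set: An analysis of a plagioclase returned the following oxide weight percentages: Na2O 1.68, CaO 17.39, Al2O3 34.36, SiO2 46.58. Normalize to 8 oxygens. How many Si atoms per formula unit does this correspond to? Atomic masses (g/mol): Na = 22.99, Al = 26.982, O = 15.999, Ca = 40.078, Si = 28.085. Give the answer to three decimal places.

Na2O: 1.68/61.979 = 0.02711 mol → 0.05422 mol Na, 0.02711 mol O.
CaO: 17.39/56.077 = 0.31011 mol → 0.31011 mol Ca, 0.31011 mol O.
Al2O3: 34.36/101.961 = 0.33699 mol → 0.67398 mol Al, 1.01097 mol O.
SiO2: 46.58/60.083 = 0.77526 mol → 0.77526 mol Si, 1.55052 mol O.
Total oxygen = 2.89871 mol. Normalization factor = 8/2.89871 = 2.75985.
Si per 8 O = 0.77526 × 2.75985 = 2.140.

2.140 Si apfu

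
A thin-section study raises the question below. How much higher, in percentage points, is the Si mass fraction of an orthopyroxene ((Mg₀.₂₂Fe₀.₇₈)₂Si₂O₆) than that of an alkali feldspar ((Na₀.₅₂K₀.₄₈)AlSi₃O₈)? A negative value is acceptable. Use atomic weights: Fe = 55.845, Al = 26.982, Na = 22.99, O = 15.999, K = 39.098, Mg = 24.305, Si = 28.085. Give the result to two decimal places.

M((Mg₀.₂₂Fe₀.₇₈)₂Si₂O₆) = 249.976 g/mol, so wt% Si = 56.170/249.976 × 100 = 22.47%.
M((Na₀.₅₂K₀.₄₈)AlSi₃O₈) = 269.951 g/mol, so wt% Si = 84.255/269.951 × 100 = 31.21%.
22.47 − 31.21 = -8.74 pp.

-8.74 percentage points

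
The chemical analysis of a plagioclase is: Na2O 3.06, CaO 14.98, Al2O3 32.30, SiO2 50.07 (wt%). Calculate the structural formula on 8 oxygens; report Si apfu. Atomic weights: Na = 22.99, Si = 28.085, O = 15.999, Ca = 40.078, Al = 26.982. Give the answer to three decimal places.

Na2O: 3.06/61.979 = 0.04937 mol → 0.09874 mol Na, 0.04937 mol O.
CaO: 14.98/56.077 = 0.26713 mol → 0.26713 mol Ca, 0.26713 mol O.
Al2O3: 32.30/101.961 = 0.31679 mol → 0.63358 mol Al, 0.95037 mol O.
SiO2: 50.07/60.083 = 0.83335 mol → 0.83335 mol Si, 1.66670 mol O.
Total oxygen = 2.93357 mol. Normalization factor = 8/2.93357 = 2.72705.
Si per 8 O = 0.83335 × 2.72705 = 2.273.

2.273 Si apfu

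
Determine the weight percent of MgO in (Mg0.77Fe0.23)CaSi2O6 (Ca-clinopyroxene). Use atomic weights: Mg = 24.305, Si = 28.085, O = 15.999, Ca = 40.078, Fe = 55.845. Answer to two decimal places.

Molar mass of (Mg0.77Fe0.23)CaSi2O6 = 0.77·24.305 + 0.23·55.845 + 1·40.078 + 2·28.085 + 6·15.999 = 223.801 g/mol.
Each formula unit contains 0.77 Mg, equivalent to 0.77/1 = 0.7700 mol MgO.
M(MgO) = 1×24.305 + 1×15.999 = 40.304 g/mol.
Mass of MgO per formula unit = 0.7700 × 40.304 = 31.034 g.
MgO wt% = 31.034 / 223.801 × 100 = 13.87%.

13.87 wt%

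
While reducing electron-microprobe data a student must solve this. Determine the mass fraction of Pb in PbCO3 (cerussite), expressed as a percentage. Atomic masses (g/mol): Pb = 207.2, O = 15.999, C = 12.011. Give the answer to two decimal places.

Molar mass of PbCO3: 1×207.2 + 1×12.011 + 3×15.999 = 267.208 g/mol.
Mass of Pb per formula unit: 1 × 207.2 = 207.200 g.
Weight fraction Pb = 207.200 / 267.208 = 0.7754.

77.54 wt%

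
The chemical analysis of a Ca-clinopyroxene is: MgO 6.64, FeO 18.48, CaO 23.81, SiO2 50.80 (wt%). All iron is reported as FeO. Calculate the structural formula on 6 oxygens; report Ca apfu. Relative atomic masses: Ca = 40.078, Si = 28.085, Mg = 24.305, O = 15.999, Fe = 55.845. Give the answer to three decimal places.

1.004 Ca apfu

MgO: 6.64/40.304 = 0.16475 mol → 0.16475 mol Mg, 0.16475 mol O.
FeO: 18.48/71.844 = 0.25722 mol → 0.25722 mol Fe, 0.25722 mol O.
CaO: 23.81/56.077 = 0.42459 mol → 0.42459 mol Ca, 0.42459 mol O.
SiO2: 50.80/60.083 = 0.84550 mol → 0.84550 mol Si, 1.69100 mol O.
Total oxygen = 2.53756 mol. Normalization factor = 6/2.53756 = 2.36448.
Ca per 6 O = 0.42459 × 2.36448 = 1.004.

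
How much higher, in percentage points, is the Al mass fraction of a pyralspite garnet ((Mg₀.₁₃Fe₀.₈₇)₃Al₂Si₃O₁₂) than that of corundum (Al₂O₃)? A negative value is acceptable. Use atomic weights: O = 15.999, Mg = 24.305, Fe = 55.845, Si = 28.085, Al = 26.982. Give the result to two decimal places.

Al in (Mg₀.₁₃Fe₀.₈₇)₃Al₂Si₃O₁₂: molar mass 485.441 g/mol; 2×26.982 = 53.964 g → 11.12 wt%.
Al in Al₂O₃: molar mass 101.961 g/mol; 2×26.982 = 53.964 g → 52.93 wt%.
Difference = 11.12 − 52.93 = -41.81 percentage points.

-41.81 percentage points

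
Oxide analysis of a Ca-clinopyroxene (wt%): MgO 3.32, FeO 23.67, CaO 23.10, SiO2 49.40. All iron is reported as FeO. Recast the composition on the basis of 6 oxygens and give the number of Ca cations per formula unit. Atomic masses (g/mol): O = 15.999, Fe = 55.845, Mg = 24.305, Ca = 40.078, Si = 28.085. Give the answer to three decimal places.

MgO (M=40.304): mol = 0.08237; Mg = 0.08237, O = 0.08237.
FeO (M=71.844): mol = 0.32946; Fe = 0.32946, O = 0.32946.
CaO (M=56.077): mol = 0.41193; Ca = 0.41193, O = 0.41193.
SiO2 (M=60.083): mol = 0.82220; Si = 0.82220, O = 1.64440.
ΣO = 2.46816; factor = 6/ΣO = 2.43096.
Ca apfu = 0.41193 × 2.43096 = 1.001.

1.001 Ca apfu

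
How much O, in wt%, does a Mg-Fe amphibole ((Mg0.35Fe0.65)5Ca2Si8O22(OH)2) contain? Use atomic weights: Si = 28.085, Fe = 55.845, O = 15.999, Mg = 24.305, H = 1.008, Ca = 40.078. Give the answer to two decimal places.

41.97 wt%

Formula mass = 1.75*24.305 + 3.25*55.845 + 2*40.078 + 8*28.085 + 24*15.999 + 2*1.008 = 914.858 g/mol, of which 383.976 g is O.
So O makes up 383.976/914.858 = 0.4197 of the mass, i.e. 41.97%.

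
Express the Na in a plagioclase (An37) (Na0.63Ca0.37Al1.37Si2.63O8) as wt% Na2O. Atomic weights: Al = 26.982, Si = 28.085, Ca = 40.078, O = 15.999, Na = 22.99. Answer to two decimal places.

7.28 wt%

Molar mass of Na0.63Ca0.37Al1.37Si2.63O8 = 0.63×22.99 + 0.37×40.078 + 1.37×26.982 + 2.63×28.085 + 8×15.999 = 268.133 g/mol.
Each formula unit contains 0.63 Na, equivalent to 0.63/2 = 0.3150 mol Na2O.
M(Na2O) = 2×22.99 + 1×15.999 = 61.979 g/mol.
Mass of Na2O per formula unit = 0.3150 × 61.979 = 19.523 g.
Na2O wt% = 19.523 / 268.133 × 100 = 7.28%.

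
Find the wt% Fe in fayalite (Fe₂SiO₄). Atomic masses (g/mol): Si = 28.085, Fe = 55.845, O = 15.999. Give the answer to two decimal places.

54.81 wt%

Formula mass = 2*55.845 + 1*28.085 + 4*15.999 = 203.771 g/mol, of which 111.690 g is Fe.
So Fe makes up 111.690/203.771 = 0.5481 of the mass, i.e. 54.81%.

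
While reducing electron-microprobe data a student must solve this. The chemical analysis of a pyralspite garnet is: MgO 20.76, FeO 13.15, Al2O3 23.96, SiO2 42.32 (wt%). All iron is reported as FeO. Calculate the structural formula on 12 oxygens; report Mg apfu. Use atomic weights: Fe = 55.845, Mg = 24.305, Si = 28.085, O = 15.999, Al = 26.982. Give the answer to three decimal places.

MgO (M=40.304): mol = 0.51509; Mg = 0.51509, O = 0.51509.
FeO (M=71.844): mol = 0.18304; Fe = 0.18304, O = 0.18304.
Al2O3 (M=101.961): mol = 0.23499; Al = 0.46998, O = 0.70497.
SiO2 (M=60.083): mol = 0.70436; Si = 0.70436, O = 1.40872.
ΣO = 2.81182; factor = 12/ΣO = 4.26770.
Mg apfu = 0.51509 × 4.26770 = 2.198.

2.198 Mg apfu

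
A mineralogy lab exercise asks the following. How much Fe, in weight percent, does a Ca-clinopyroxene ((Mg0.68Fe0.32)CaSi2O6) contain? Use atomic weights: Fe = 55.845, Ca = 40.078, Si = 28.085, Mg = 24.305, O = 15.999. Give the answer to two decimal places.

M((Mg0.68Fe0.32)CaSi2O6) = 226.640 g/mol.
Fe contributes 0.32 × 55.845 = 17.870 g per mole.
17.870/226.640 = 0.0788 → 7.88%.

7.88 weight percent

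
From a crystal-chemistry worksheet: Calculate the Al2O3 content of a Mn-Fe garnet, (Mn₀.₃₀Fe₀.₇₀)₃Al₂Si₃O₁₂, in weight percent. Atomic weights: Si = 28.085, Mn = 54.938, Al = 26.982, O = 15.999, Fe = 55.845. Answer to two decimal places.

20.52 wt%

Molar mass of (Mn₀.₃₀Fe₀.₇₀)₃Al₂Si₃O₁₂ = 0.90·54.938 + 2.10·55.845 + 2·26.982 + 3·28.085 + 12·15.999 = 496.926 g/mol.
Each formula unit contains 2 Al, equivalent to 2/2 = 1.0000 mol Al2O3.
M(Al2O3) = 2×26.982 + 3×15.999 = 101.961 g/mol.
Mass of Al2O3 per formula unit = 1.0000 × 101.961 = 101.961 g.
Al2O3 wt% = 101.961 / 496.926 × 100 = 20.52%.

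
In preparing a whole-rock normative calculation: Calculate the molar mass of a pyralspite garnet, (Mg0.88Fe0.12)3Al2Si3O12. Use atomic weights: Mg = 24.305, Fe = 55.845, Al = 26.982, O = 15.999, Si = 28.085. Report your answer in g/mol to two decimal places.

414.48 g/mol

The formula mass is the sum 2.64*24.305 + 0.36*55.845 + 2*26.982 + 3*28.085 + 12*15.999.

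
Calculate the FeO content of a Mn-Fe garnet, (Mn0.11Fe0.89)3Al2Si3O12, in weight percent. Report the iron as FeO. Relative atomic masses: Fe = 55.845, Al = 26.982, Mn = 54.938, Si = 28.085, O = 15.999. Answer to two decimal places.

38.56 wt%

Molar mass of (Mn0.11Fe0.89)3Al2Si3O12 = 0.33*54.938 + 2.67*55.845 + 2*26.982 + 3*28.085 + 12*15.999 = 497.443 g/mol.
Each formula unit contains 2.67 Fe, equivalent to 2.67/1 = 2.6700 mol FeO.
M(FeO) = 1×55.845 + 1×15.999 = 71.844 g/mol.
Mass of FeO per formula unit = 2.6700 × 71.844 = 191.823 g.
FeO wt% = 191.823 / 497.443 × 100 = 38.56%.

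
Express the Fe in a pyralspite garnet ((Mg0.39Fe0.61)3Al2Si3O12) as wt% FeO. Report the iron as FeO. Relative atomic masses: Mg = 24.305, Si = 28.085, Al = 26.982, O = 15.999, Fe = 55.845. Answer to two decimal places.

28.53 wt%

Formula mass = 460.840 g/mol.
1.83 Fe → 1.8300 mol FeO per formula unit; M(FeO) = 71.844, so FeO mass = 131.475 g.
131.475/460.840 × 100 = 28.53 wt%.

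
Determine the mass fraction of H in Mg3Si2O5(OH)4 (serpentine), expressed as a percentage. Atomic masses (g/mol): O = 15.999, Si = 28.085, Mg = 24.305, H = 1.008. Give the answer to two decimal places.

1.46 weight percent

M(Mg3Si2O5(OH)4) = 277.108 g/mol.
H contributes 4 × 1.008 = 4.032 g per mole.
4.032/277.108 = 0.0146 → 1.46%.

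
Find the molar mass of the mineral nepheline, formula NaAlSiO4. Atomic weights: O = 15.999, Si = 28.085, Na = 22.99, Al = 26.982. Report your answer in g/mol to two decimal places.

Na: 1 × 22.99 = 22.9900
Al: 1 × 26.982 = 26.9820
Si: 1 × 28.085 = 28.0850
O: 4 × 15.999 = 63.9960
Summing the contributions gives the formula mass.

142.05 g/mol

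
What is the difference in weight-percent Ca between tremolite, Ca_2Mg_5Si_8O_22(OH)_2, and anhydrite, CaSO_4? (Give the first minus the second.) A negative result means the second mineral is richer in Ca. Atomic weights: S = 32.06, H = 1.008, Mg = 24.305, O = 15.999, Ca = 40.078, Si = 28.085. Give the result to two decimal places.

M(Ca_2Mg_5Si_8O_22(OH)_2) = 812.353 g/mol, so wt% Ca = 80.156/812.353 × 100 = 9.87%.
M(CaSO_4) = 136.134 g/mol, so wt% Ca = 40.078/136.134 × 100 = 29.44%.
9.87 − 29.44 = -19.57 pp.

-19.57 percentage points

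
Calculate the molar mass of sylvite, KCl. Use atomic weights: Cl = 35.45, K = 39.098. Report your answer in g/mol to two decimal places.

K: 1 × 39.098 = 39.0980
Cl: 1 × 35.45 = 35.4500
Summing the contributions gives the formula mass.

74.55 g/mol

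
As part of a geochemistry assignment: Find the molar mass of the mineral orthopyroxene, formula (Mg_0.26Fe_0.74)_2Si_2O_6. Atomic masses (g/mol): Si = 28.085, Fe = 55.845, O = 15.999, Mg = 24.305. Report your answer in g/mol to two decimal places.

247.45 g/mol

Mg: 0.52 × 24.305 = 12.6386
Fe: 1.48 × 55.845 = 82.6506
Si: 2 × 28.085 = 56.1700
O: 6 × 15.999 = 95.9940
Summing the contributions gives the formula mass.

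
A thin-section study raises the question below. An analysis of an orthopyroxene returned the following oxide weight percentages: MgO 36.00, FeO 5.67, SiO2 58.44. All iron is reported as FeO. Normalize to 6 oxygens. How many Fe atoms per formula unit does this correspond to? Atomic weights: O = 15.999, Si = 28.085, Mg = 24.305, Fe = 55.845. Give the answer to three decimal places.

MgO (M=40.304): mol = 0.89321; Mg = 0.89321, O = 0.89321.
FeO (M=71.844): mol = 0.07892; Fe = 0.07892, O = 0.07892.
SiO2 (M=60.083): mol = 0.97265; Si = 0.97265, O = 1.94530.
ΣO = 2.91743; factor = 6/ΣO = 2.05660.
Fe apfu = 0.07892 × 2.05660 = 0.162.

0.162 Fe apfu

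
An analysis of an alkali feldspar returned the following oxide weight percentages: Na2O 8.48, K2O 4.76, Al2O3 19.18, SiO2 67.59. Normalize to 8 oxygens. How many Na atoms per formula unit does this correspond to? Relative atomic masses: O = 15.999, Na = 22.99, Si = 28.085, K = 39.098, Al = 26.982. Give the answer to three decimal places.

8.48 wt% Na2O ÷ 61.979 g/mol = 0.13682 mol, giving 0.27364 Na and 0.13682 O.
4.76 wt% K2O ÷ 94.195 g/mol = 0.05053 mol, giving 0.10106 K and 0.05053 O.
19.18 wt% Al2O3 ÷ 101.961 g/mol = 0.18811 mol, giving 0.37622 Al and 0.56433 O.
67.59 wt% SiO2 ÷ 60.083 g/mol = 1.12494 mol, giving 1.12494 Si and 2.24988 O.
Oxygen sums to 3.00156; scaling by 8/3.00156 = 2.66528 puts the formula on 8 O.
Na: 0.27364 × 2.66528 = 0.729 atoms per formula unit.

0.729 Na apfu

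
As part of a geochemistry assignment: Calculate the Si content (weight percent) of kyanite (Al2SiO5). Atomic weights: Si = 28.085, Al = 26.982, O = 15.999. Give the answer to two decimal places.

17.33 weight percent

Molar mass of Al2SiO5: 2×26.982 + 1×28.085 + 5×15.999 = 162.044 g/mol.
Mass of Si per formula unit: 1 × 28.085 = 28.085 g.
Weight fraction Si = 28.085 / 162.044 = 0.1733.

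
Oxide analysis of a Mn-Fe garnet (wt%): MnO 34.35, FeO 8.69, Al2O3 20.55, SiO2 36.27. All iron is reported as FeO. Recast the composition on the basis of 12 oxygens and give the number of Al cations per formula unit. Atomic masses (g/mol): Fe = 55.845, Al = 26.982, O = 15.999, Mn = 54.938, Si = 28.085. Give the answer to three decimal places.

34.35 wt% MnO ÷ 70.937 g/mol = 0.48423 mol, giving 0.48423 Mn and 0.48423 O.
8.69 wt% FeO ÷ 71.844 g/mol = 0.12096 mol, giving 0.12096 Fe and 0.12096 O.
20.55 wt% Al2O3 ÷ 101.961 g/mol = 0.20155 mol, giving 0.40310 Al and 0.60465 O.
36.27 wt% SiO2 ÷ 60.083 g/mol = 0.60366 mol, giving 0.60366 Si and 1.20732 O.
Oxygen sums to 2.41716; scaling by 12/2.41716 = 4.96450 puts the formula on 12 O.
Al: 0.40310 × 4.96450 = 2.001 atoms per formula unit.

2.001 Al apfu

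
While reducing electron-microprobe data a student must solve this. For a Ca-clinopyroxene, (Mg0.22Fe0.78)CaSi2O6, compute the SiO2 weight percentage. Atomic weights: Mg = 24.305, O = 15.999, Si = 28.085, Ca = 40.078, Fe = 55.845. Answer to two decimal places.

49.83 wt%

M((Mg0.22Fe0.78)CaSi2O6) = 241.148 g/mol; M(SiO2) = 60.083 g/mol.
Moles SiO2 per formula unit = 2 Si ÷ 1 = 2.0000.
SiO2 fraction = (2.0000 × 60.083) / 241.148 = 120.166/241.148 = 0.4983.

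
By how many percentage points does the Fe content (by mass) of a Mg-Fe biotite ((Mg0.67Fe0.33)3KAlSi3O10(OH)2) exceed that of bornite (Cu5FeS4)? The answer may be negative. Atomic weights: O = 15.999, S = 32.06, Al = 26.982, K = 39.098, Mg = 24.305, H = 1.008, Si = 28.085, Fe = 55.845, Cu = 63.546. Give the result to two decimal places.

1.20 percentage points

M((Mg0.67Fe0.33)3KAlSi3O10(OH)2) = 448.479 g/mol, so wt% Fe = 55.287/448.479 × 100 = 12.33%.
M(Cu5FeS4) = 501.815 g/mol, so wt% Fe = 55.845/501.815 × 100 = 11.13%.
12.33 − 11.13 = 1.20 pp.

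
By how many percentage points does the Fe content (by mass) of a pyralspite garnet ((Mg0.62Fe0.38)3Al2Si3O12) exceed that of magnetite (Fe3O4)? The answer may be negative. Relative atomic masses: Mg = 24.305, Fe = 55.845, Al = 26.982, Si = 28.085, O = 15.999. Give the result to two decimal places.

-57.86 percentage points

M((Mg0.62Fe0.38)3Al2Si3O12) = 439.078 g/mol, so wt% Fe = 63.663/439.078 × 100 = 14.50%.
M(Fe3O4) = 231.531 g/mol, so wt% Fe = 167.535/231.531 × 100 = 72.36%.
14.50 − 72.36 = -57.86 pp.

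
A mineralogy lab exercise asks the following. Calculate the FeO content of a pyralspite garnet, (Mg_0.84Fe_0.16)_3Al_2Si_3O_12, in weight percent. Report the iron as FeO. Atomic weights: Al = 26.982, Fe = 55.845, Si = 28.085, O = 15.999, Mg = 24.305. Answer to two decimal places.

8.24 wt%

M((Mg_0.84Fe_0.16)_3Al_2Si_3O_12) = 418.261 g/mol; M(FeO) = 71.844 g/mol.
Moles FeO per formula unit = 0.48 Fe ÷ 1 = 0.4800.
FeO fraction = (0.4800 × 71.844) / 418.261 = 34.485/418.261 = 0.0824.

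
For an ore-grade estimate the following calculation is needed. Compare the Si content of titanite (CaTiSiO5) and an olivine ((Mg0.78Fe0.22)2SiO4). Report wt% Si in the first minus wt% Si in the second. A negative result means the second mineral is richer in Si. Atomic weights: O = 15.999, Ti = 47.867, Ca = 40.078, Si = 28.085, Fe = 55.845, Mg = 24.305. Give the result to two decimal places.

First mineral: 28.085 g Si in 196.025 g formula = 14.33 wt% Si.
Second mineral: 28.085 g Si in 154.569 g formula = 18.17 wt% Si.
14.33% − 18.17% gives a difference of -3.84 percentage points.

-3.84 percentage points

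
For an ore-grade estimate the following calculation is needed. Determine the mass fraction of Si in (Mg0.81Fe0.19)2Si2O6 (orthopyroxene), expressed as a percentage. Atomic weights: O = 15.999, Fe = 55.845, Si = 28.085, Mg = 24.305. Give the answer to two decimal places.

26.40 wt%

Formula mass = 1.62×24.305 + 0.38×55.845 + 2×28.085 + 6×15.999 = 212.759 g/mol, of which 56.170 g is Si.
So Si makes up 56.170/212.759 = 0.2640 of the mass, i.e. 26.40%.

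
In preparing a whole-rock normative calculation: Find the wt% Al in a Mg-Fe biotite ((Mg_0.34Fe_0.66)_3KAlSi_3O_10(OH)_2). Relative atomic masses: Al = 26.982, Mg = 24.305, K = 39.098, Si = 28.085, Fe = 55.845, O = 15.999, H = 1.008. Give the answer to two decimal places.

5.62 wt%

Formula mass = 1.02×24.305 + 1.98×55.845 + 1×39.098 + 1×26.982 + 3×28.085 + 12×15.999 + 2×1.008 = 479.703 g/mol, of which 26.982 g is Al.
So Al makes up 26.982/479.703 = 0.0562 of the mass, i.e. 5.62%.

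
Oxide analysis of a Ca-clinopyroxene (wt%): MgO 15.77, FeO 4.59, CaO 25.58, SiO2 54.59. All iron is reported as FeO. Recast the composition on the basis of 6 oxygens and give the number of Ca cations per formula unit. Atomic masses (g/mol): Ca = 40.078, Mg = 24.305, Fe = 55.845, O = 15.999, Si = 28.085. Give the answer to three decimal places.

1.003 Ca apfu

15.77 wt% MgO ÷ 40.304 g/mol = 0.39128 mol, giving 0.39128 Mg and 0.39128 O.
4.59 wt% FeO ÷ 71.844 g/mol = 0.06389 mol, giving 0.06389 Fe and 0.06389 O.
25.58 wt% CaO ÷ 56.077 g/mol = 0.45616 mol, giving 0.45616 Ca and 0.45616 O.
54.59 wt% SiO2 ÷ 60.083 g/mol = 0.90858 mol, giving 0.90858 Si and 1.81716 O.
Oxygen sums to 2.72849; scaling by 6/2.72849 = 2.19902 puts the formula on 6 O.
Ca: 0.45616 × 2.19902 = 1.003 atoms per formula unit.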